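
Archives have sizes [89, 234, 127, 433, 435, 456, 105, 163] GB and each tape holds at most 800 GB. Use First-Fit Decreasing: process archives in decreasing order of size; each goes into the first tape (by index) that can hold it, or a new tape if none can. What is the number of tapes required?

3

Sorted descending: 456, 435, 433, 234, 163, 127, 105, 89.
Put 456 GB in tape 1; 344 GB remain.
Put 435 GB in tape 2; 365 GB remain.
Put 433 GB in tape 3; 367 GB remain.
Put 234 GB in tape 1; 110 GB remain.
Put 163 GB in tape 2; 202 GB remain.
Put 127 GB in tape 2; 75 GB remain.
Put 105 GB in tape 1; 5 GB remain.
Put 89 GB in tape 3; 278 GB remain.
Final tapes: [456,234,105] [435,163,127] [433,89].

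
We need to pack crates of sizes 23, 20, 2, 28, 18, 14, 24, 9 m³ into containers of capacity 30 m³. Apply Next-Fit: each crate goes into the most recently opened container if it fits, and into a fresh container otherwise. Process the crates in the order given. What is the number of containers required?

Put 23 m³ in container 1; 7 m³ remain.
Put 20 m³ in container 2; 10 m³ remain.
Put 2 m³ in container 2; 8 m³ remain.
Put 28 m³ in container 3; 2 m³ remain.
Put 18 m³ in container 4; 12 m³ remain.
Put 14 m³ in container 5; 16 m³ remain.
Put 24 m³ in container 6; 6 m³ remain.
Put 9 m³ in container 7; 21 m³ remain.
Final containers: [23] [20,2] [28] [18] [14] [24] [9].

7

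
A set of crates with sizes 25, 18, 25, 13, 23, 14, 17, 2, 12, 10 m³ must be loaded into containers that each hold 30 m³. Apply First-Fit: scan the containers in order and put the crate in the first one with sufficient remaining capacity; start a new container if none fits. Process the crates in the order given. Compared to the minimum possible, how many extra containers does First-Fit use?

0

First-Fit: [25,2] [18,12] [25] [13,14] [23] [17,10] → 6 containers.
Total size 159 m³; any packing needs at least ⌈159/30⌉ = 6 containers.
So 6 is already optimal.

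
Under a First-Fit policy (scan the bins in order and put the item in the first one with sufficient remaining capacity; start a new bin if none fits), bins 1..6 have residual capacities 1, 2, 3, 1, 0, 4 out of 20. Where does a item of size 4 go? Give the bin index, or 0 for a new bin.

6

Bins with room: bin 6 (4).
The first with room is bin 6.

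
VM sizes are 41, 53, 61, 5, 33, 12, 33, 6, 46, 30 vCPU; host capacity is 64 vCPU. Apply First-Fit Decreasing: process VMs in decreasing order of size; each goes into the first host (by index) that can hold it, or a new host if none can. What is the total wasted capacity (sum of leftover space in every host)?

Sorted descending: 61, 53, 46, 41, 33, 33, 30, 12, 6, 5.
61 vCPU → host 1 (remaining 3 vCPU)
53 vCPU → host 2 (remaining 11 vCPU)
46 vCPU → host 3 (remaining 18 vCPU)
41 vCPU → host 4 (remaining 23 vCPU)
33 vCPU → host 5 (remaining 31 vCPU)
33 vCPU → host 6 (remaining 31 vCPU)
30 vCPU → host 5 (remaining 1 vCPU)
12 vCPU → host 3 (remaining 6 vCPU)
6 vCPU → host 2 (remaining 5 vCPU)
5 vCPU → host 2 (remaining 0 vCPU)
6 hosts × 64 vCPU = 384 vCPU; used 320 vCPU; unused 64 vCPU.

64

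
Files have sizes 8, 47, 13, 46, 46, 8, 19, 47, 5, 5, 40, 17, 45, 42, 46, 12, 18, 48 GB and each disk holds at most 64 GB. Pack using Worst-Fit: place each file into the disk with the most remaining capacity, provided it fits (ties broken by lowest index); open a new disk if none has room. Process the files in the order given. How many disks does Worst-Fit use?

10

8 GB → disk 1 (remaining 56 GB)
47 GB → disk 1 (remaining 9 GB)
13 GB → disk 2 (remaining 51 GB)
46 GB → disk 2 (remaining 5 GB)
46 GB → disk 3 (remaining 18 GB)
8 GB → disk 3 (remaining 10 GB)
19 GB → disk 4 (remaining 45 GB)
47 GB → disk 5 (remaining 17 GB)
5 GB → disk 4 (remaining 40 GB)
5 GB → disk 4 (remaining 35 GB)
40 GB → disk 6 (remaining 24 GB)
17 GB → disk 4 (remaining 18 GB)
45 GB → disk 7 (remaining 19 GB)
42 GB → disk 8 (remaining 22 GB)
46 GB → disk 9 (remaining 18 GB)
12 GB → disk 6 (remaining 12 GB)
18 GB → disk 8 (remaining 4 GB)
48 GB → disk 10 (remaining 16 GB)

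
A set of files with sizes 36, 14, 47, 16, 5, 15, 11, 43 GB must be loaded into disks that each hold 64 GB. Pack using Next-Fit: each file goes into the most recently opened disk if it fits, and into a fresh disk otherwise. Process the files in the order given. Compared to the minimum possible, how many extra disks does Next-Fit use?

Next-Fit: [36,14] [47,16] [5,15,11] [43] → 4 disks.
Total size 187 GB; any packing needs at least ⌈187/64⌉ = 3 disks.
An optimal packing achieves that bound: [47,16] [43,15,5] [36,14,11] → 3 disks.
Excess: 4 − 3 = 1.

1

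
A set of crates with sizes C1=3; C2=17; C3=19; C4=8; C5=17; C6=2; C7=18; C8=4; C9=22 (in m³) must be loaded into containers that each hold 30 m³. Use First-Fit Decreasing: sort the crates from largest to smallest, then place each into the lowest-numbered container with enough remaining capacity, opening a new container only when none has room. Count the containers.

5

Sorted descending: 22, 19, 18, 17, 17, 8, 4, 3, 2.
22 m³ → container 1 (remaining 8 m³)
19 m³ → container 2 (remaining 11 m³)
18 m³ → container 3 (remaining 12 m³)
17 m³ → container 4 (remaining 13 m³)
17 m³ → container 5 (remaining 13 m³)
8 m³ → container 1 (remaining 0 m³)
4 m³ → container 2 (remaining 7 m³)
3 m³ → container 2 (remaining 4 m³)
2 m³ → container 2 (remaining 2 m³)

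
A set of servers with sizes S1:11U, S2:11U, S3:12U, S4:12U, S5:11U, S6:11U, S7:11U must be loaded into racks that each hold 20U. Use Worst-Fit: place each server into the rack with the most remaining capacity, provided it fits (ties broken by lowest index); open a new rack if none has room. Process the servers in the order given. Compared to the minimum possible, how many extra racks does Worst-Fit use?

Worst-Fit: [11] [11] [12] [12] [11] [11] [11] → 7 racks.
7 servers exceed 10U (half the capacity), and no two of those can share a rack, so at least 7 racks are needed.
So 7 is already optimal.

0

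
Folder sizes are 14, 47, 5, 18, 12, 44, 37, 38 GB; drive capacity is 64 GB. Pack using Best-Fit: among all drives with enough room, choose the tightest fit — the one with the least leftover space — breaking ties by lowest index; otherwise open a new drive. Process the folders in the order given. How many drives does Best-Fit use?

5

14 GB → drive 1 (remaining 50 GB)
47 GB → drive 1 (remaining 3 GB)
5 GB → drive 2 (remaining 59 GB)
18 GB → drive 2 (remaining 41 GB)
12 GB → drive 2 (remaining 29 GB)
44 GB → drive 3 (remaining 20 GB)
37 GB → drive 4 (remaining 27 GB)
38 GB → drive 5 (remaining 26 GB)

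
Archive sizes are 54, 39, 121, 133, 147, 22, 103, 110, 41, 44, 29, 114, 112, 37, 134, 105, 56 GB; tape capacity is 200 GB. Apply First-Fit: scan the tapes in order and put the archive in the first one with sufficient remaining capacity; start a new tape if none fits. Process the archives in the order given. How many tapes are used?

10

Put 54 GB in tape 1; 146 GB remain.
Put 39 GB in tape 1; 107 GB remain.
Put 121 GB in tape 2; 79 GB remain.
Put 133 GB in tape 3; 67 GB remain.
Put 147 GB in tape 4; 53 GB remain.
Put 22 GB in tape 1; 85 GB remain.
Put 103 GB in tape 5; 97 GB remain.
Put 110 GB in tape 6; 90 GB remain.
Put 41 GB in tape 1; 44 GB remain.
Put 44 GB in tape 1; 0 GB remain.
Put 29 GB in tape 2; 50 GB remain.
Put 114 GB in tape 7; 86 GB remain.
Put 112 GB in tape 8; 88 GB remain.
Put 37 GB in tape 2; 13 GB remain.
Put 134 GB in tape 9; 66 GB remain.
Put 105 GB in tape 10; 95 GB remain.
Put 56 GB in tape 3; 11 GB remain.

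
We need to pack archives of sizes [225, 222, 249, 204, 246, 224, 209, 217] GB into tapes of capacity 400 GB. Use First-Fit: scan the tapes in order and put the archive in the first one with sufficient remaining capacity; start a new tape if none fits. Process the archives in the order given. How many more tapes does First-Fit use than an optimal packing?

First-Fit: [225] [222] [249] [204] [246] [224] [209] [217] → 8 tapes.
8 archives exceed 200 GB (half the capacity), and no two of those can share a tape, so at least 8 tapes are needed.
So 8 is already optimal.

0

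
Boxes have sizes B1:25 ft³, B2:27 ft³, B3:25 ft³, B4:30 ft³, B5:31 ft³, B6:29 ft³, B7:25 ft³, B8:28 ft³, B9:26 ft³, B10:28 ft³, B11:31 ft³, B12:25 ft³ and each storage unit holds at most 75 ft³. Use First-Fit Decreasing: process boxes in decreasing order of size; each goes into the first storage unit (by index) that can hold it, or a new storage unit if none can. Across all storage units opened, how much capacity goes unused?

120

Sorted descending: 31, 31, 30, 29, 28, 28, 27, 26, 25, 25, 25, 25.
31 ft³ → storage unit 1 (remaining 44 ft³)
31 ft³ → storage unit 1 (remaining 13 ft³)
30 ft³ → storage unit 2 (remaining 45 ft³)
29 ft³ → storage unit 2 (remaining 16 ft³)
28 ft³ → storage unit 3 (remaining 47 ft³)
28 ft³ → storage unit 3 (remaining 19 ft³)
27 ft³ → storage unit 4 (remaining 48 ft³)
26 ft³ → storage unit 4 (remaining 22 ft³)
25 ft³ → storage unit 5 (remaining 50 ft³)
25 ft³ → storage unit 5 (remaining 25 ft³)
25 ft³ → storage unit 5 (remaining 0 ft³)
25 ft³ → storage unit 6 (remaining 50 ft³)
6 storage units × 75 ft³ = 450 ft³; used 330 ft³; unused 120 ft³.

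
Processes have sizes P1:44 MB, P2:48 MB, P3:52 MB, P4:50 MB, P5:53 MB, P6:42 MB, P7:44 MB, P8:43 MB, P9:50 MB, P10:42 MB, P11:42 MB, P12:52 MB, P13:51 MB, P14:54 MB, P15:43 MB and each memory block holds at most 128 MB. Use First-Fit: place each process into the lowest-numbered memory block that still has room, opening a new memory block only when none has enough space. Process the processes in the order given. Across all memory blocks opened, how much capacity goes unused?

314

memory block 1: place P1 (44 MB), 84 MB left
memory block 1: place P2 (48 MB), 36 MB left
memory block 2: place P3 (52 MB), 76 MB left
memory block 2: place P4 (50 MB), 26 MB left
memory block 3: place P5 (53 MB), 75 MB left
memory block 3: place P6 (42 MB), 33 MB left
memory block 4: place P7 (44 MB), 84 MB left
memory block 4: place P8 (43 MB), 41 MB left
memory block 5: place P9 (50 MB), 78 MB left
memory block 5: place P10 (42 MB), 36 MB left
memory block 6: place P11 (42 MB), 86 MB left
memory block 6: place P12 (52 MB), 34 MB left
memory block 7: place P13 (51 MB), 77 MB left
memory block 7: place P14 (54 MB), 23 MB left
memory block 8: place P15 (43 MB), 85 MB left
8 memory blocks × 128 MB = 1024 MB; used 710 MB; unused 314 MB.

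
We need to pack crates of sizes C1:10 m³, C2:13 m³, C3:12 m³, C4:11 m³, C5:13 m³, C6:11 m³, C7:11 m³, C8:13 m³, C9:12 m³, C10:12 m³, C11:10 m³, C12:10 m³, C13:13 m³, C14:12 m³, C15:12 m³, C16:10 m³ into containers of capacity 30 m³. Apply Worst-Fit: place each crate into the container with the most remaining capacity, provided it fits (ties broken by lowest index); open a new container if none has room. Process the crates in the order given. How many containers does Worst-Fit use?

Put C1 (10 m³) in container 1; 20 m³ remain.
Put C2 (13 m³) in container 1; 7 m³ remain.
Put C3 (12 m³) in container 2; 18 m³ remain.
Put C4 (11 m³) in container 2; 7 m³ remain.
Put C5 (13 m³) in container 3; 17 m³ remain.
Put C6 (11 m³) in container 3; 6 m³ remain.
Put C7 (11 m³) in container 4; 19 m³ remain.
Put C8 (13 m³) in container 4; 6 m³ remain.
Put C9 (12 m³) in container 5; 18 m³ remain.
Put C10 (12 m³) in container 5; 6 m³ remain.
Put C11 (10 m³) in container 6; 20 m³ remain.
Put C12 (10 m³) in container 6; 10 m³ remain.
Put C13 (13 m³) in container 7; 17 m³ remain.
Put C14 (12 m³) in container 7; 5 m³ remain.
Put C15 (12 m³) in container 8; 18 m³ remain.
Put C16 (10 m³) in container 8; 8 m³ remain.
Final containers: [10,13] [12,11] [13,11] [11,13] [12,12] [10,10] [13,12] [12,10].

8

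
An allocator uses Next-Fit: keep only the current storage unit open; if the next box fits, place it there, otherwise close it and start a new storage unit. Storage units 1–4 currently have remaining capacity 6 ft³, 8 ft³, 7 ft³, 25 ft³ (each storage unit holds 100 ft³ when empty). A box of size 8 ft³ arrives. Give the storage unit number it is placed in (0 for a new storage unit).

4

Next-Fit only looks at storage unit 4, which has 25 ft³ free.
8 ft³ fits there.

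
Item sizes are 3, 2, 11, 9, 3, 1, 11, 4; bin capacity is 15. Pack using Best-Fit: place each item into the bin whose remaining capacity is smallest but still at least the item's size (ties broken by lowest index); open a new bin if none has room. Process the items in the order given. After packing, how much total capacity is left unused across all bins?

1

bin 1: place 3, 12 left
bin 1: place 2, 10 left
bin 2: place 11, 4 left
bin 1: place 9, 1 left
bin 2: place 3, 1 left
bin 1: place 1, 0 left
bin 3: place 11, 4 left
bin 3: place 4, 0 left
3 bins × 15 = 45; used 44; unused 1.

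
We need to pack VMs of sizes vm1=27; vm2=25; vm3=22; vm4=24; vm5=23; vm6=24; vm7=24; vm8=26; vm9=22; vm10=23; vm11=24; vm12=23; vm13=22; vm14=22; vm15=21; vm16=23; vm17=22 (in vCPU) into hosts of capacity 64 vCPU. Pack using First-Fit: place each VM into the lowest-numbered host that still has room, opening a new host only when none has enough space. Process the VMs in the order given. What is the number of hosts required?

9

vm1 (27 vCPU) → host 1 (remaining 37 vCPU)
vm2 (25 vCPU) → host 1 (remaining 12 vCPU)
vm3 (22 vCPU) → host 2 (remaining 42 vCPU)
vm4 (24 vCPU) → host 2 (remaining 18 vCPU)
vm5 (23 vCPU) → host 3 (remaining 41 vCPU)
vm6 (24 vCPU) → host 3 (remaining 17 vCPU)
vm7 (24 vCPU) → host 4 (remaining 40 vCPU)
vm8 (26 vCPU) → host 4 (remaining 14 vCPU)
vm9 (22 vCPU) → host 5 (remaining 42 vCPU)
vm10 (23 vCPU) → host 5 (remaining 19 vCPU)
vm11 (24 vCPU) → host 6 (remaining 40 vCPU)
vm12 (23 vCPU) → host 6 (remaining 17 vCPU)
vm13 (22 vCPU) → host 7 (remaining 42 vCPU)
vm14 (22 vCPU) → host 7 (remaining 20 vCPU)
vm15 (21 vCPU) → host 8 (remaining 43 vCPU)
vm16 (23 vCPU) → host 8 (remaining 20 vCPU)
vm17 (22 vCPU) → host 9 (remaining 42 vCPU)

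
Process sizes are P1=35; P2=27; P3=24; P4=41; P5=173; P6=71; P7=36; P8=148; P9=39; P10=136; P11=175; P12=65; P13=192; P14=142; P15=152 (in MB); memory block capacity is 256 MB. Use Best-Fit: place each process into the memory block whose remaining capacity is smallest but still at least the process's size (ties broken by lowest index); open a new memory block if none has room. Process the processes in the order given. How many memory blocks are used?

8

Put P1 (35 MB) in memory block 1; 221 MB remain.
Put P2 (27 MB) in memory block 1; 194 MB remain.
Put P3 (24 MB) in memory block 1; 170 MB remain.
Put P4 (41 MB) in memory block 1; 129 MB remain.
Put P5 (173 MB) in memory block 2; 83 MB remain.
Put P6 (71 MB) in memory block 2; 12 MB remain.
Put P7 (36 MB) in memory block 1; 93 MB remain.
Put P8 (148 MB) in memory block 3; 108 MB remain.
Put P9 (39 MB) in memory block 1; 54 MB remain.
Put P10 (136 MB) in memory block 4; 120 MB remain.
Put P11 (175 MB) in memory block 5; 81 MB remain.
Put P12 (65 MB) in memory block 5; 16 MB remain.
Put P13 (192 MB) in memory block 6; 64 MB remain.
Put P14 (142 MB) in memory block 7; 114 MB remain.
Put P15 (152 MB) in memory block 8; 104 MB remain.
Final memory blocks: [35,27,24,41,36,39] [173,71] [148] [136] [175,65] [192] [142] [152].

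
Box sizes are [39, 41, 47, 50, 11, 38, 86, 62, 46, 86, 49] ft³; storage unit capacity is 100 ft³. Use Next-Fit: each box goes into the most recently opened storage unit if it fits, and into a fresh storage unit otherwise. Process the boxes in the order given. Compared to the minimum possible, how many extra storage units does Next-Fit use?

Next-Fit: [39,41] [47,50] [11,38] [86] [62] [46] [86] [49] → 8 storage units.
Total size 555 ft³; any packing needs at least ⌈555/100⌉ = 6 storage units.
An optimal packing achieves that bound: [86,11] [86] [62,38] [50,49] [47,46] [41,39] → 6 storage units.
Excess: 8 − 6 = 2.

2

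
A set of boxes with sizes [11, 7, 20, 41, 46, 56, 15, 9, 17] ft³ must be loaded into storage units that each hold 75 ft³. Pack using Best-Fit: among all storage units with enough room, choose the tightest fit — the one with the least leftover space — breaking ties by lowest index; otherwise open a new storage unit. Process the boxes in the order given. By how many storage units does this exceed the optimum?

1

Best-Fit: [11,7,20] [41] [46,9,17] [56,15] → 4 storage units.
Total size 222 ft³; any packing needs at least ⌈222/75⌉ = 3 storage units.
An optimal packing achieves that bound: [56,17] [46,20,9] [41,15,11,7] → 3 storage units.
Excess: 4 − 3 = 1.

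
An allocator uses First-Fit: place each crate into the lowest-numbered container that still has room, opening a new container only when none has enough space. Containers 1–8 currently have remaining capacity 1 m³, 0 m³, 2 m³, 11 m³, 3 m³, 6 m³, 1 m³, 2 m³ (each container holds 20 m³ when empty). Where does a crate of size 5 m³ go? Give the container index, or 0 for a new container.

4

Containers with room: container 4 (11 m³), container 6 (6 m³).
The first with room is container 4.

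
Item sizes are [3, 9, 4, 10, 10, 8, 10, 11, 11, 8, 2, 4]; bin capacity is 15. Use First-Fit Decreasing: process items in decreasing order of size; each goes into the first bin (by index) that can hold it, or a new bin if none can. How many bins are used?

8

Sorted descending: 11, 11, 10, 10, 10, 9, 8, 8, 4, 4, 3, 2.
11 → bin 1 (remaining 4)
11 → bin 2 (remaining 4)
10 → bin 3 (remaining 5)
10 → bin 4 (remaining 5)
10 → bin 5 (remaining 5)
9 → bin 6 (remaining 6)
8 → bin 7 (remaining 7)
8 → bin 8 (remaining 7)
4 → bin 1 (remaining 0)
4 → bin 2 (remaining 0)
3 → bin 3 (remaining 2)
2 → bin 3 (remaining 0)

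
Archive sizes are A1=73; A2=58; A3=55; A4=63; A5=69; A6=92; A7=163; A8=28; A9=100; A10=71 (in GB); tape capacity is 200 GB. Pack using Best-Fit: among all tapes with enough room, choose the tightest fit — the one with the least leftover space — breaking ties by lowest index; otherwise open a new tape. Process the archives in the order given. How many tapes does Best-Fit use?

Put A1 (73 GB) in tape 1; 127 GB remain.
Put A2 (58 GB) in tape 1; 69 GB remain.
Put A3 (55 GB) in tape 1; 14 GB remain.
Put A4 (63 GB) in tape 2; 137 GB remain.
Put A5 (69 GB) in tape 2; 68 GB remain.
Put A6 (92 GB) in tape 3; 108 GB remain.
Put A7 (163 GB) in tape 4; 37 GB remain.
Put A8 (28 GB) in tape 4; 9 GB remain.
Put A9 (100 GB) in tape 3; 8 GB remain.
Put A10 (71 GB) in tape 5; 129 GB remain.
Final tapes: [73,58,55] [63,69] [92,100] [163,28] [71].

5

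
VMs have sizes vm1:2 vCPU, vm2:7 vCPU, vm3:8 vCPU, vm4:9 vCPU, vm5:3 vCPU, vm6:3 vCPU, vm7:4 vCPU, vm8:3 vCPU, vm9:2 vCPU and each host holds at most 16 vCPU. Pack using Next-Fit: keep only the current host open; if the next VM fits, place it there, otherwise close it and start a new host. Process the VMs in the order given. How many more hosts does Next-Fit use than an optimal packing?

Next-Fit: [2,7] [8] [9,3,3] [4,3,2] → 4 hosts.
Total size 41 vCPU; any packing needs at least ⌈41/16⌉ = 3 hosts.
An optimal packing achieves that bound: [9,7] [8,4,3] [3,3,2,2] → 3 hosts.
Excess: 4 − 3 = 1.

1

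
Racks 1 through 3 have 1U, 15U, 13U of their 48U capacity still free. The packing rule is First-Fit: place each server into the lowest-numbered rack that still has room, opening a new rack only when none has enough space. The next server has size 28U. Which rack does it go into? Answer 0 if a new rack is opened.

No rack has ≥ 28U free, so a new rack is opened.

0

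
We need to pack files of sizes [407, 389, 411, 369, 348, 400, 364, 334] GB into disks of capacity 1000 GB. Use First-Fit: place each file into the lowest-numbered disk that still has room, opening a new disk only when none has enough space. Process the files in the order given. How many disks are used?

disk 1: place 407 GB, 593 GB left
disk 1: place 389 GB, 204 GB left
disk 2: place 411 GB, 589 GB left
disk 2: place 369 GB, 220 GB left
disk 3: place 348 GB, 652 GB left
disk 3: place 400 GB, 252 GB left
disk 4: place 364 GB, 636 GB left
disk 4: place 334 GB, 302 GB left
Final disks: [407,389] [411,369] [348,400] [364,334].

4 disks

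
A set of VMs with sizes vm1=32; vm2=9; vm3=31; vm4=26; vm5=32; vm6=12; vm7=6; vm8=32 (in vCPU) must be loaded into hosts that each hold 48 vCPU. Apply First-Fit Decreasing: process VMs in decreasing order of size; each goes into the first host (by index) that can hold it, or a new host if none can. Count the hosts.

5

Sorted descending: 32, 32, 32, 31, 26, 12, 9, 6.
Put 32 vCPU in host 1; 16 vCPU remain.
Put 32 vCPU in host 2; 16 vCPU remain.
Put 32 vCPU in host 3; 16 vCPU remain.
Put 31 vCPU in host 4; 17 vCPU remain.
Put 26 vCPU in host 5; 22 vCPU remain.
Put 12 vCPU in host 1; 4 vCPU remain.
Put 9 vCPU in host 2; 7 vCPU remain.
Put 6 vCPU in host 2; 1 vCPU remain.
Final hosts: [32,12] [32,9,6] [32] [31] [26].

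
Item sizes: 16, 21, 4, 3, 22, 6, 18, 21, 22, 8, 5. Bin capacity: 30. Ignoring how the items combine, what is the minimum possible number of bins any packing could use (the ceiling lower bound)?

5 bins

Total size = 16 + 21 + 4 + 3 + 22 + 6 + 18 + 21 + 22 + 8 + 5 = 146.
⌈146 / 30⌉ = 5.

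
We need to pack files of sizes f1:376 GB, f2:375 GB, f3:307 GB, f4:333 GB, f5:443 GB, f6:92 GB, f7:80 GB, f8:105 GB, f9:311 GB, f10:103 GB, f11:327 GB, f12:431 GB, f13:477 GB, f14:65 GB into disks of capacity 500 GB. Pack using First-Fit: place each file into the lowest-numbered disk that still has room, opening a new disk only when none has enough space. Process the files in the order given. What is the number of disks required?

Put f1 (376 GB) in disk 1; 124 GB remain.
Put f2 (375 GB) in disk 2; 125 GB remain.
Put f3 (307 GB) in disk 3; 193 GB remain.
Put f4 (333 GB) in disk 4; 167 GB remain.
Put f5 (443 GB) in disk 5; 57 GB remain.
Put f6 (92 GB) in disk 1; 32 GB remain.
Put f7 (80 GB) in disk 2; 45 GB remain.
Put f8 (105 GB) in disk 3; 88 GB remain.
Put f9 (311 GB) in disk 6; 189 GB remain.
Put f10 (103 GB) in disk 4; 64 GB remain.
Put f11 (327 GB) in disk 7; 173 GB remain.
Put f12 (431 GB) in disk 8; 69 GB remain.
Put f13 (477 GB) in disk 9; 23 GB remain.
Put f14 (65 GB) in disk 3; 23 GB remain.
Final disks: [376,92] [375,80] [307,105,65] [333,103] [443] [311] [327] [431] [477].

9 disks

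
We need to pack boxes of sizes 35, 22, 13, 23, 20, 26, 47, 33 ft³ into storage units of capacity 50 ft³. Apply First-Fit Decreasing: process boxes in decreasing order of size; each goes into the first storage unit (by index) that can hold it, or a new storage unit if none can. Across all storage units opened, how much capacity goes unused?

Sorted descending: 47, 35, 33, 26, 23, 22, 20, 13.
Put 47 ft³ in storage unit 1; 3 ft³ remain.
Put 35 ft³ in storage unit 2; 15 ft³ remain.
Put 33 ft³ in storage unit 3; 17 ft³ remain.
Put 26 ft³ in storage unit 4; 24 ft³ remain.
Put 23 ft³ in storage unit 4; 1 ft³ remain.
Put 22 ft³ in storage unit 5; 28 ft³ remain.
Put 20 ft³ in storage unit 5; 8 ft³ remain.
Put 13 ft³ in storage unit 2; 2 ft³ remain.
5 storage units × 50 ft³ = 250 ft³; used 219 ft³; unused 31 ft³.

31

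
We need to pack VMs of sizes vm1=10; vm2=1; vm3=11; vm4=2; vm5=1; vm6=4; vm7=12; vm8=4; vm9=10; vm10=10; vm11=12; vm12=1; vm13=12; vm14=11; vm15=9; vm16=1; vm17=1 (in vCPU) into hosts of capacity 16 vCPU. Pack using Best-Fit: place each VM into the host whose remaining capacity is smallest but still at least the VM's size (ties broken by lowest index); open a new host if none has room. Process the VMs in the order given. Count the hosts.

host 1: place vm1 (10 vCPU), 6 vCPU left
host 1: place vm2 (1 vCPU), 5 vCPU left
host 2: place vm3 (11 vCPU), 5 vCPU left
host 1: place vm4 (2 vCPU), 3 vCPU left
host 1: place vm5 (1 vCPU), 2 vCPU left
host 2: place vm6 (4 vCPU), 1 vCPU left
host 3: place vm7 (12 vCPU), 4 vCPU left
host 3: place vm8 (4 vCPU), 0 vCPU left
host 4: place vm9 (10 vCPU), 6 vCPU left
host 5: place vm10 (10 vCPU), 6 vCPU left
host 6: place vm11 (12 vCPU), 4 vCPU left
host 2: place vm12 (1 vCPU), 0 vCPU left
host 7: place vm13 (12 vCPU), 4 vCPU left
host 8: place vm14 (11 vCPU), 5 vCPU left
host 9: place vm15 (9 vCPU), 7 vCPU left
host 1: place vm16 (1 vCPU), 1 vCPU left
host 1: place vm17 (1 vCPU), 0 vCPU left
Final hosts: [10,1,2,1,1,1] [11,4,1] [12,4] [10] [10] [12] [12] [11] [9].

9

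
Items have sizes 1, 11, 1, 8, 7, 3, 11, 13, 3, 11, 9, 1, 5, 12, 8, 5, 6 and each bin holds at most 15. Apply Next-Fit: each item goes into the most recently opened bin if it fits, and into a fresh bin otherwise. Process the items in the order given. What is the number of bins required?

1 → bin 1 (remaining 14)
11 → bin 1 (remaining 3)
1 → bin 1 (remaining 2)
8 → bin 2 (remaining 7)
7 → bin 2 (remaining 0)
3 → bin 3 (remaining 12)
11 → bin 3 (remaining 1)
13 → bin 4 (remaining 2)
3 → bin 5 (remaining 12)
11 → bin 5 (remaining 1)
9 → bin 6 (remaining 6)
1 → bin 6 (remaining 5)
5 → bin 6 (remaining 0)
12 → bin 7 (remaining 3)
8 → bin 8 (remaining 7)
5 → bin 8 (remaining 2)
6 → bin 9 (remaining 9)

9 bins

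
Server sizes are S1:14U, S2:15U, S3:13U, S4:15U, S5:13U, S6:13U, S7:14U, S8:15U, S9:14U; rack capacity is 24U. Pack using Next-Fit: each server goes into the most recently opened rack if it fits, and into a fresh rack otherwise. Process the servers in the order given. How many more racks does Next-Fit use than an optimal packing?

Next-Fit: [14] [15] [13] [15] [13] [13] [14] [15] [14] → 9 racks.
9 servers exceed 12U (half the capacity), and no two of those can share a rack, so at least 9 racks are needed.
So 9 is already optimal.

0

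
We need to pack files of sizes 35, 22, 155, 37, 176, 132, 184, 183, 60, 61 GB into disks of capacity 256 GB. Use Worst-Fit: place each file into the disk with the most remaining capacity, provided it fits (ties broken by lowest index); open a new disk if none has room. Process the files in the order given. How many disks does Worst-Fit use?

Put 35 GB in disk 1; 221 GB remain.
Put 22 GB in disk 1; 199 GB remain.
Put 155 GB in disk 1; 44 GB remain.
Put 37 GB in disk 1; 7 GB remain.
Put 176 GB in disk 2; 80 GB remain.
Put 132 GB in disk 3; 124 GB remain.
Put 184 GB in disk 4; 72 GB remain.
Put 183 GB in disk 5; 73 GB remain.
Put 60 GB in disk 3; 64 GB remain.
Put 61 GB in disk 2; 19 GB remain.
Final disks: [35,22,155,37] [176,61] [132,60] [184] [183].

5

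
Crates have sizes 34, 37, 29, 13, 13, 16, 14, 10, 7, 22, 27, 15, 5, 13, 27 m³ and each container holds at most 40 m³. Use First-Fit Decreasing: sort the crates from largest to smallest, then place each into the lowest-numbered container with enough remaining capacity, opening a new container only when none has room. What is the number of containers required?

Sorted descending: 37, 34, 29, 27, 27, 22, 16, 15, 14, 13, 13, 13, 10, 7, 5.
37 m³ → container 1 (remaining 3 m³)
34 m³ → container 2 (remaining 6 m³)
29 m³ → container 3 (remaining 11 m³)
27 m³ → container 4 (remaining 13 m³)
27 m³ → container 5 (remaining 13 m³)
22 m³ → container 6 (remaining 18 m³)
16 m³ → container 6 (remaining 2 m³)
15 m³ → container 7 (remaining 25 m³)
14 m³ → container 7 (remaining 11 m³)
13 m³ → container 4 (remaining 0 m³)
13 m³ → container 5 (remaining 0 m³)
13 m³ → container 8 (remaining 27 m³)
10 m³ → container 3 (remaining 1 m³)
7 m³ → container 7 (remaining 4 m³)
5 m³ → container 2 (remaining 1 m³)
Final containers: [37] [34,5] [29,10] [27,13] [27,13] [22,16] [15,14,7] [13].

8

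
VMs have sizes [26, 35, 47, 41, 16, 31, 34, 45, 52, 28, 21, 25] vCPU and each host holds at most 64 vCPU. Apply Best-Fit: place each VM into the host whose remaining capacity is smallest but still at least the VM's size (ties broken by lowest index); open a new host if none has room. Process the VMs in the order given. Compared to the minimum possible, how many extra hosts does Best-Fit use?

Best-Fit: [26,35] [47,16] [41,21] [31,25] [34,28] [45] [52] → 7 hosts.
Total size 401 vCPU; any packing needs at least ⌈401/64⌉ = 7 hosts.
So 7 is already optimal.

0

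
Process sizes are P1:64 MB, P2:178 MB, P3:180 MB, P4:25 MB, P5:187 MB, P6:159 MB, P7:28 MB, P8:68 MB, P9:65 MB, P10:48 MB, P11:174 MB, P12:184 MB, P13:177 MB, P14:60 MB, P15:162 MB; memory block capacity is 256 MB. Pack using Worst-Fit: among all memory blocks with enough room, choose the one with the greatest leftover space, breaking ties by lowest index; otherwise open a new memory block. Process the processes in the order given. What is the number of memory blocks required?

8

P1 (64 MB) → memory block 1 (remaining 192 MB)
P2 (178 MB) → memory block 1 (remaining 14 MB)
P3 (180 MB) → memory block 2 (remaining 76 MB)
P4 (25 MB) → memory block 2 (remaining 51 MB)
P5 (187 MB) → memory block 3 (remaining 69 MB)
P6 (159 MB) → memory block 4 (remaining 97 MB)
P7 (28 MB) → memory block 4 (remaining 69 MB)
P8 (68 MB) → memory block 3 (remaining 1 MB)
P9 (65 MB) → memory block 4 (remaining 4 MB)
P10 (48 MB) → memory block 2 (remaining 3 MB)
P11 (174 MB) → memory block 5 (remaining 82 MB)
P12 (184 MB) → memory block 6 (remaining 72 MB)
P13 (177 MB) → memory block 7 (remaining 79 MB)
P14 (60 MB) → memory block 5 (remaining 22 MB)
P15 (162 MB) → memory block 8 (remaining 94 MB)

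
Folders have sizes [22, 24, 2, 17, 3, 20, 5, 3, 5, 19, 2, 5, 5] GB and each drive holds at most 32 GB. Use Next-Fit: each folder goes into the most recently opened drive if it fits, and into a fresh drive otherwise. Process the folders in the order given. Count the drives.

drive 1: place 22 GB, 10 GB left
drive 2: place 24 GB, 8 GB left
drive 2: place 2 GB, 6 GB left
drive 3: place 17 GB, 15 GB left
drive 3: place 3 GB, 12 GB left
drive 4: place 20 GB, 12 GB left
drive 4: place 5 GB, 7 GB left
drive 4: place 3 GB, 4 GB left
drive 5: place 5 GB, 27 GB left
drive 5: place 19 GB, 8 GB left
drive 5: place 2 GB, 6 GB left
drive 5: place 5 GB, 1 GB left
drive 6: place 5 GB, 27 GB left

6 drives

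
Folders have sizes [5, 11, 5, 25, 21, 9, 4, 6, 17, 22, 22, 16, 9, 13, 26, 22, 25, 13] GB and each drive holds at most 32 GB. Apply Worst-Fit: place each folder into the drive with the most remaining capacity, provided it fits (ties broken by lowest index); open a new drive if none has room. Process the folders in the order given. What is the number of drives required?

11

5 GB → drive 1 (remaining 27 GB)
11 GB → drive 1 (remaining 16 GB)
5 GB → drive 1 (remaining 11 GB)
25 GB → drive 2 (remaining 7 GB)
21 GB → drive 3 (remaining 11 GB)
9 GB → drive 1 (remaining 2 GB)
4 GB → drive 3 (remaining 7 GB)
6 GB → drive 2 (remaining 1 GB)
17 GB → drive 4 (remaining 15 GB)
22 GB → drive 5 (remaining 10 GB)
22 GB → drive 6 (remaining 10 GB)
16 GB → drive 7 (remaining 16 GB)
9 GB → drive 7 (remaining 7 GB)
13 GB → drive 4 (remaining 2 GB)
26 GB → drive 8 (remaining 6 GB)
22 GB → drive 9 (remaining 10 GB)
25 GB → drive 10 (remaining 7 GB)
13 GB → drive 11 (remaining 19 GB)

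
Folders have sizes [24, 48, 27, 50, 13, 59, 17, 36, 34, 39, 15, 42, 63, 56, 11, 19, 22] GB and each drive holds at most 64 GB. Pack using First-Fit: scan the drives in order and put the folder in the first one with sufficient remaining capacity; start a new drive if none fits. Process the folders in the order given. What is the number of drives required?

24 GB → drive 1 (remaining 40 GB)
48 GB → drive 2 (remaining 16 GB)
27 GB → drive 1 (remaining 13 GB)
50 GB → drive 3 (remaining 14 GB)
13 GB → drive 1 (remaining 0 GB)
59 GB → drive 4 (remaining 5 GB)
17 GB → drive 5 (remaining 47 GB)
36 GB → drive 5 (remaining 11 GB)
34 GB → drive 6 (remaining 30 GB)
39 GB → drive 7 (remaining 25 GB)
15 GB → drive 2 (remaining 1 GB)
42 GB → drive 8 (remaining 22 GB)
63 GB → drive 9 (remaining 1 GB)
56 GB → drive 10 (remaining 8 GB)
11 GB → drive 3 (remaining 3 GB)
19 GB → drive 6 (remaining 11 GB)
22 GB → drive 7 (remaining 3 GB)
Final drives: [24,27,13] [48,15] [50,11] [59] [17,36] [34,19] [39,22] [42] [63] [56].

10 drives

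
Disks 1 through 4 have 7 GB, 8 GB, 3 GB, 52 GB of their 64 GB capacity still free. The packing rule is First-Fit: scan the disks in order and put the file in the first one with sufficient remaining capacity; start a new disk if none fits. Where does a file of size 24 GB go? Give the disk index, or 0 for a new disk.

Disks with room: disk 4 (52 GB).
The first with room is disk 4.

4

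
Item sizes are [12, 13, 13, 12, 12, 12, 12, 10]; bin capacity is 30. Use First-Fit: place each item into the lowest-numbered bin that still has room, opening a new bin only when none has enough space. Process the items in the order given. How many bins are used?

bin 1: place 12, 18 left
bin 1: place 13, 5 left
bin 2: place 13, 17 left
bin 2: place 12, 5 left
bin 3: place 12, 18 left
bin 3: place 12, 6 left
bin 4: place 12, 18 left
bin 4: place 10, 8 left
Final bins: [12,13] [13,12] [12,12] [12,10].

4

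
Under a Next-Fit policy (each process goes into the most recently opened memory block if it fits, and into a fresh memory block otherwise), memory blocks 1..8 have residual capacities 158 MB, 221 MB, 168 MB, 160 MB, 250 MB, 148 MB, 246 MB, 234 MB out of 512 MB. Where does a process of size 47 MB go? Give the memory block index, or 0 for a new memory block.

Next-Fit only looks at memory block 8, which has 234 MB free.
47 MB fits there.

8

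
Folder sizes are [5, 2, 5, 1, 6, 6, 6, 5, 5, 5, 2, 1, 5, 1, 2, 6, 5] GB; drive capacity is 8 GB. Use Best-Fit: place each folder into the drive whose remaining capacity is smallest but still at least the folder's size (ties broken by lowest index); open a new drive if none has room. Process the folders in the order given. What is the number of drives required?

Put 5 GB in drive 1; 3 GB remain.
Put 2 GB in drive 1; 1 GB remain.
Put 5 GB in drive 2; 3 GB remain.
Put 1 GB in drive 1; 0 GB remain.
Put 6 GB in drive 3; 2 GB remain.
Put 6 GB in drive 4; 2 GB remain.
Put 6 GB in drive 5; 2 GB remain.
Put 5 GB in drive 6; 3 GB remain.
Put 5 GB in drive 7; 3 GB remain.
Put 5 GB in drive 8; 3 GB remain.
Put 2 GB in drive 3; 0 GB remain.
Put 1 GB in drive 4; 1 GB remain.
Put 5 GB in drive 9; 3 GB remain.
Put 1 GB in drive 4; 0 GB remain.
Put 2 GB in drive 5; 0 GB remain.
Put 6 GB in drive 10; 2 GB remain.
Put 5 GB in drive 11; 3 GB remain.
Final drives: [5,2,1] [5] [6,2] [6,1,1] [6,2] [5] [5] [5] [5] [6] [5].

11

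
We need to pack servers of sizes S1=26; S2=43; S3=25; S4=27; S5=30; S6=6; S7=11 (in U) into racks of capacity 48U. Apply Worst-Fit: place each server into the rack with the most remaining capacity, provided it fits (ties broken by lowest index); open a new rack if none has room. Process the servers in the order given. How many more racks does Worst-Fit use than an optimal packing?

Worst-Fit: [26,11] [43] [25,6] [27] [30] → 5 racks.
5 servers exceed 24U (half the capacity), and no two of those can share a rack, so at least 5 racks are needed.
So 5 is already optimal.

0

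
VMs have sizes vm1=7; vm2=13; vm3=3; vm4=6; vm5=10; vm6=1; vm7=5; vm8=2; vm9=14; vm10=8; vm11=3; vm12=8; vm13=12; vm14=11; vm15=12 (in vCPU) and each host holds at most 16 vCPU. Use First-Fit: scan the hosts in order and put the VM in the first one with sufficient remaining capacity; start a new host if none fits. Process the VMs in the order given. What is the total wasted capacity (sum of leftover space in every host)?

vm1 (7 vCPU) → host 1 (remaining 9 vCPU)
vm2 (13 vCPU) → host 2 (remaining 3 vCPU)
vm3 (3 vCPU) → host 1 (remaining 6 vCPU)
vm4 (6 vCPU) → host 1 (remaining 0 vCPU)
vm5 (10 vCPU) → host 3 (remaining 6 vCPU)
vm6 (1 vCPU) → host 2 (remaining 2 vCPU)
vm7 (5 vCPU) → host 3 (remaining 1 vCPU)
vm8 (2 vCPU) → host 2 (remaining 0 vCPU)
vm9 (14 vCPU) → host 4 (remaining 2 vCPU)
vm10 (8 vCPU) → host 5 (remaining 8 vCPU)
vm11 (3 vCPU) → host 5 (remaining 5 vCPU)
vm12 (8 vCPU) → host 6 (remaining 8 vCPU)
vm13 (12 vCPU) → host 7 (remaining 4 vCPU)
vm14 (11 vCPU) → host 8 (remaining 5 vCPU)
vm15 (12 vCPU) → host 9 (remaining 4 vCPU)
9 hosts × 16 vCPU = 144 vCPU; used 115 vCPU; unused 29 vCPU.

29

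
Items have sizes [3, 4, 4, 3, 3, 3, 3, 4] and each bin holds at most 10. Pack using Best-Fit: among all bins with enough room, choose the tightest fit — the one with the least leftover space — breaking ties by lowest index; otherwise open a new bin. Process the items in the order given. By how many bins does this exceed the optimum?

0

Best-Fit: [3,4,3] [4,3,3] [3,4] → 3 bins.
Total size 27; any packing needs at least ⌈27/10⌉ = 3 bins.
So 3 is already optimal.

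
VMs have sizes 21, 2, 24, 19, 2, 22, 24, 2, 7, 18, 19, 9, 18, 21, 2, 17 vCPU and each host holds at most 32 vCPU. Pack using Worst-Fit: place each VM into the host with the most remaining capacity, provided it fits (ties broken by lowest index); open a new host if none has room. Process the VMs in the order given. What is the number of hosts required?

Put 21 vCPU in host 1; 11 vCPU remain.
Put 2 vCPU in host 1; 9 vCPU remain.
Put 24 vCPU in host 2; 8 vCPU remain.
Put 19 vCPU in host 3; 13 vCPU remain.
Put 2 vCPU in host 3; 11 vCPU remain.
Put 22 vCPU in host 4; 10 vCPU remain.
Put 24 vCPU in host 5; 8 vCPU remain.
Put 2 vCPU in host 3; 9 vCPU remain.
Put 7 vCPU in host 4; 3 vCPU remain.
Put 18 vCPU in host 6; 14 vCPU remain.
Put 19 vCPU in host 7; 13 vCPU remain.
Put 9 vCPU in host 6; 5 vCPU remain.
Put 18 vCPU in host 8; 14 vCPU remain.
Put 21 vCPU in host 9; 11 vCPU remain.
Put 2 vCPU in host 8; 12 vCPU remain.
Put 17 vCPU in host 10; 15 vCPU remain.

10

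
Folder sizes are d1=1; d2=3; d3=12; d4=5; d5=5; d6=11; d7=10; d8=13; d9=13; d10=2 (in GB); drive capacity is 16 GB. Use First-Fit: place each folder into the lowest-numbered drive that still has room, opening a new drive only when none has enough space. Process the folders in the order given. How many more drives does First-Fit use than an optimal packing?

First-Fit: [1,3,12] [5,5,2] [11] [10] [13] [13] → 6 drives.
Total size 75 GB; any packing needs at least ⌈75/16⌉ = 5 drives.
An optimal packing achieves that bound: [13,3] [13,2,1] [12] [11,5] [10,5] → 5 drives.
Excess: 6 − 5 = 1.

1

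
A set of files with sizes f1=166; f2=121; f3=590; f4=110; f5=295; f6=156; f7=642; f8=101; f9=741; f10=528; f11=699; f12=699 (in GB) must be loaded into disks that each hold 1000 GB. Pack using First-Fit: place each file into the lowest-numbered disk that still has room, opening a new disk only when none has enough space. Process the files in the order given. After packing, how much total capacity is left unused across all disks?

2152

disk 1: place f1 (166 GB), 834 GB left
disk 1: place f2 (121 GB), 713 GB left
disk 1: place f3 (590 GB), 123 GB left
disk 1: place f4 (110 GB), 13 GB left
disk 2: place f5 (295 GB), 705 GB left
disk 2: place f6 (156 GB), 549 GB left
disk 3: place f7 (642 GB), 358 GB left
disk 2: place f8 (101 GB), 448 GB left
disk 4: place f9 (741 GB), 259 GB left
disk 5: place f10 (528 GB), 472 GB left
disk 6: place f11 (699 GB), 301 GB left
disk 7: place f12 (699 GB), 301 GB left
7 disks × 1000 GB = 7000 GB; used 4848 GB; unused 2152 GB.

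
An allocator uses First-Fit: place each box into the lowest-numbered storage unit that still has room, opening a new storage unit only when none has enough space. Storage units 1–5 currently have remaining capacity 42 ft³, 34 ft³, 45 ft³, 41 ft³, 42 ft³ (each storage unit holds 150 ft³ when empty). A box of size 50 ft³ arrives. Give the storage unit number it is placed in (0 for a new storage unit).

0

No storage unit has ≥ 50 ft³ free, so a new storage unit is opened.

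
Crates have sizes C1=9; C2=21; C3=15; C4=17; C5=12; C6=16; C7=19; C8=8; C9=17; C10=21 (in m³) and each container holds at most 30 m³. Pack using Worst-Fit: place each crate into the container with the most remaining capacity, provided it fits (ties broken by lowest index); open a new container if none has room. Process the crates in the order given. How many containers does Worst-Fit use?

Put C1 (9 m³) in container 1; 21 m³ remain.
Put C2 (21 m³) in container 1; 0 m³ remain.
Put C3 (15 m³) in container 2; 15 m³ remain.
Put C4 (17 m³) in container 3; 13 m³ remain.
Put C5 (12 m³) in container 2; 3 m³ remain.
Put C6 (16 m³) in container 4; 14 m³ remain.
Put C7 (19 m³) in container 5; 11 m³ remain.
Put C8 (8 m³) in container 4; 6 m³ remain.
Put C9 (17 m³) in container 6; 13 m³ remain.
Put C10 (21 m³) in container 7; 9 m³ remain.

7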